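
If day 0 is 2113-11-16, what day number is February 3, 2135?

7749

Nov 16, 2113 → Nov 16, 2114: 365 days.
Nov 16, 2114 → Nov 16, 2115: 365 days.
Nov 16, 2115 → Nov 16, 2116: 366 days (Feb 29, 2116 is in that span).
Nov 16, 2116 → Nov 16, 2117: 365 days.
Nov 16, 2117 → Nov 16, 2118: 365 days.
Nov 16, 2118 → Nov 16, 2119: 365 days.
Nov 16, 2119 → Nov 16, 2120: 366 days (Feb 29, 2120 is in that span).
Nov 16, 2120 → Nov 16, 2121: 365 days.
Nov 16, 2121 → Nov 16, 2122: 365 days.
Nov 16, 2122 → Nov 16, 2123: 365 days.
Nov 16, 2123 → Nov 16, 2124: 366 days (Feb 29, 2124 is in that span).
Nov 16, 2124 → Nov 16, 2125: 365 days.
Nov 16, 2125 → Nov 16, 2126: 365 days.
Nov 16, 2126 → Nov 16, 2127: 365 days.
Nov 16, 2127 → Nov 16, 2128: 366 days (Feb 29, 2128 is in that span).
Nov 16, 2128 → Nov 16, 2129: 365 days.
Nov 16, 2129 → Nov 16, 2130: 365 days.
Nov 16, 2130 → Nov 16, 2131: 365 days.
Nov 16, 2131 → Nov 16, 2132: 366 days (Feb 29, 2132 is in that span).
Nov 16, 2132 → Nov 16, 2133: 365 days.
Nov 16, 2133 → Nov 16, 2134: 365 days.
Nov 16, 2134 → Dec 16, 2134: 30 days (November has 30).
Dec 16, 2134 → Jan 16, 2135: 31 days (December has 31).
Jan 16, 2135 → Feb 3, 2135: 18 days.
Total: 7749 days.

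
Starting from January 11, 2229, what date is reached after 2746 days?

July 19, 2236

+365 (one year) → Jan 11, 2230 (2381 left).
+365 (one year) → Jan 11, 2231 (2016 left).
+365 (one year) → Jan 11, 2232 (1651 left).
+366 (one year; includes Feb 29, 2232) → Jan 11, 2233 (1285 left).
+365 (one year) → Jan 11, 2234 (920 left).
+365 (one year) → Jan 11, 2235 (555 left).
+365 (one year) → Jan 11, 2236 (190 left).
Jan has 31 days: +21 → Feb 1, 2236 (169 left).
Feb has 29 days: +29 → Mar 1, 2236 (140 left).
Mar has 31 days: +31 → Apr 1, 2236 (109 left).
Apr has 30 days: +30 → May 1, 2236 (79 left).
May has 31 days: +31 → Jun 1, 2236 (48 left).
Jun has 30 days: +30 → Jul 1, 2236 (18 left).
+18 → Jul 19, 2236.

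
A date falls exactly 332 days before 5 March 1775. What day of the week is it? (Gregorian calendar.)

Thursday

Mar 5, 1775 is a Sunday.
332 mod 7 = 3, so 332 days before a Sunday is Sunday − 3 = Thursday.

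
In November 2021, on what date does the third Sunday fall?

November 1, 2021 is a Monday.
The first Sunday is therefore November 7 (6 days later).
The third Sunday is 7 + 2×7 = November 21.

November 21, 2021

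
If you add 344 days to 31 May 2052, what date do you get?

May 10, 2053

May has 31 days: +1 → Jun 1, 2052 (343 left).
Jun has 30 days: +30 → Jul 1, 2052 (313 left).
Jul has 31 days: +31 → Aug 1, 2052 (282 left).
Aug has 31 days: +31 → Sep 1, 2052 (251 left).
Sep has 30 days: +30 → Oct 1, 2052 (221 left).
Oct has 31 days: +31 → Nov 1, 2052 (190 left).
Nov has 30 days: +30 → Dec 1, 2052 (160 left).
Dec has 31 days: +31 → Jan 1, 2053 (129 left).
Jan has 31 days: +31 → Feb 1, 2053 (98 left).
Feb has 28 days: +28 → Mar 1, 2053 (70 left).
Mar has 31 days: +31 → Apr 1, 2053 (39 left).
Apr has 30 days: +30 → May 1, 2053 (9 left).
+9 → May 10, 2053.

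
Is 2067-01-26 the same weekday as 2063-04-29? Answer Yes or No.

From Apr 29, 2063 to Jan 26, 2067 is 1368 days.
1368 mod 7 = 3, so they are different weekdays.
(Apr 29, 2063 is a Sunday; Jan 26, 2067 is a Wednesday.)

No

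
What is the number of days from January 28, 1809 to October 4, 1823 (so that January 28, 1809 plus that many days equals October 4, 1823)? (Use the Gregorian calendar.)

Jan 28, 1809 → Jan 28, 1810: 365 days.
Jan 28, 1810 → Jan 28, 1811: 365 days.
Jan 28, 1811 → Jan 28, 1812: 365 days.
Jan 28, 1812 → Jan 28, 1813: 366 days (Feb 29, 1812 is in that span).
Jan 28, 1813 → Jan 28, 1814: 365 days.
Jan 28, 1814 → Jan 28, 1815: 365 days.
Jan 28, 1815 → Jan 28, 1816: 365 days.
Jan 28, 1816 → Jan 28, 1817: 366 days (Feb 29, 1816 is in that span).
Jan 28, 1817 → Jan 28, 1818: 365 days.
Jan 28, 1818 → Jan 28, 1819: 365 days.
Jan 28, 1819 → Jan 28, 1820: 365 days.
Jan 28, 1820 → Jan 28, 1821: 366 days (Feb 29, 1820 is in that span).
Jan 28, 1821 → Jan 28, 1822: 365 days.
Jan 28, 1822 → Jan 28, 1823: 365 days.
Jan 28, 1823 → Feb 28, 1823: 31 days (January has 31).
Feb 28, 1823 → Mar 28, 1823: 28 days (February has 28).
Mar 28, 1823 → Apr 28, 1823: 31 days (March has 31).
Apr 28, 1823 → May 28, 1823: 30 days (April has 30).
May 28, 1823 → Jun 28, 1823: 31 days (May has 31).
Jun 28, 1823 → Jul 28, 1823: 30 days (June has 30).
Jul 28, 1823 → Aug 28, 1823: 31 days (July has 31).
Aug 28, 1823 → Sep 28, 1823: 31 days (August has 31).
Sep 28, 1823 → Oct 4, 1823: 6 days.
Total: 5362 days.

5362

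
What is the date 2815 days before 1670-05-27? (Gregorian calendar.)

September 11, 1662

−365 (one year) → May 27, 1669 (2450 left).
−365 (one year) → May 27, 1668 (2085 left).
−366 (one year; includes Feb 29, 1668) → May 27, 1667 (1719 left).
−365 (one year) → May 27, 1666 (1354 left).
−365 (one year) → May 27, 1665 (989 left).
−365 (one year) → May 27, 1664 (624 left).
−366 (one year; includes Feb 29, 1664) → May 27, 1663 (258 left).
−27 → Apr 30, 1663 (end of Apr, 30 days; 231 left).
−30 → Mar 31, 1663 (end of Mar, 31 days; 201 left).
−31 → Feb 28, 1663 (end of Feb, 28 days; 170 left).
−28 → Jan 31, 1663 (end of Jan, 31 days; 142 left).
−31 → Dec 31, 1662 (end of Dec, 31 days; 111 left).
−31 → Nov 30, 1662 (end of Nov, 30 days; 80 left).
−30 → Oct 31, 1662 (end of Oct, 31 days; 50 left).
−31 → Sep 30, 1662 (end of Sep, 30 days; 19 left).
−19 → Sep 11, 1662.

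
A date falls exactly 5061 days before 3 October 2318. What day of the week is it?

First find the weekday of Oct 3, 2318. Doomsday rule: the anchor day for the 2300s is Wednesday. For year 18: 18÷12 = 1 r 6, and 6÷4 = 1, so 1+6+1 = 8.
Wednesday + 8 ≡ Thursday — that's 2318's doomsday.
In October the doomsday date is Oct 10.
Oct 3 is 7 days before Oct 10; 7 mod 7 = 0, so Thursday − 0 = Thursday.
5061 mod 7 = 0, so 5061 days before a Thursday is Thursday − 0 = Thursday.

Thursday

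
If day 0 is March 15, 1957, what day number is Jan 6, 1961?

1393

Mar 15, 1957 → Mar 15, 1958: 365 days.
Mar 15, 1958 → Mar 15, 1959: 365 days.
Mar 15, 1959 → Mar 15, 1960: 366 days (Feb 29, 1960 is in that span).
Mar 15, 1960 → Apr 15, 1960: 31 days (March has 31).
Apr 15, 1960 → May 15, 1960: 30 days (April has 30).
May 15, 1960 → Jun 15, 1960: 31 days (May has 31).
Jun 15, 1960 → Jul 15, 1960: 30 days (June has 30).
Jul 15, 1960 → Aug 15, 1960: 31 days (July has 31).
Aug 15, 1960 → Sep 15, 1960: 31 days (August has 31).
Sep 15, 1960 → Oct 15, 1960: 30 days (September has 30).
Oct 15, 1960 → Nov 15, 1960: 31 days (October has 31).
Nov 15, 1960 → Dec 15, 1960: 30 days (November has 30).
Dec 15, 1960 → Jan 6, 1961: 22 days.
Total: 1393 days.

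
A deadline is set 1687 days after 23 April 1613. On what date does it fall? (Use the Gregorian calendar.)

December 5, 1617

+365 (one year) → Apr 23, 1614 (1322 left).
+365 (one year) → Apr 23, 1615 (957 left).
+366 (one year; includes Feb 29, 1616) → Apr 23, 1616 (591 left).
+365 (one year) → Apr 23, 1617 (226 left).
Apr has 30 days: +8 → May 1, 1617 (218 left).
May has 31 days: +31 → Jun 1, 1617 (187 left).
Jun has 30 days: +30 → Jul 1, 1617 (157 left).
Jul has 31 days: +31 → Aug 1, 1617 (126 left).
Aug has 31 days: +31 → Sep 1, 1617 (95 left).
Sep has 30 days: +30 → Oct 1, 1617 (65 left).
Oct has 31 days: +31 → Nov 1, 1617 (34 left).
Nov has 30 days: +30 → Dec 1, 1617 (4 left).
+4 → Dec 5, 1617.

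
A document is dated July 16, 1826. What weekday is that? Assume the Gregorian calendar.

Doomsday rule: the anchor day for the 1800s is Friday. For year 26: 26÷12 = 2 r 2, and 2÷4 = 0, so 2+2+0 = 4.
Friday + 4 ≡ Tuesday — that's 1826's doomsday.
In July the doomsday date is Jul 11.
Jul 16 is 5 days after Jul 11; 5 mod 7 = 5, so Tuesday + 5 = Sunday.

Sunday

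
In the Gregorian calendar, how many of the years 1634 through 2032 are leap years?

97

Multiples of 4 in [1634,2032]: 100.
Of those, multiples of 100: 4 (not leap unless ÷400).
Multiples of 400: 1.
Leap years = 100 − 4 + 1 = 97.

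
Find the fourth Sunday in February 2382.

February 1, 2382 is a Monday.
The first Sunday is therefore February 7 (6 days later).
The fourth Sunday is 7 + 3×7 = February 28.

February 28, 2382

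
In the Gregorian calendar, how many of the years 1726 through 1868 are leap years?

Multiples of 4 in [1726,1868]: 36.
Of those, multiples of 100: 1 (not leap unless ÷400).
Multiples of 400: 0.
Leap years = 36 − 1 + 0 = 35.

35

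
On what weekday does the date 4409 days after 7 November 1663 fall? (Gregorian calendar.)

Nov 7, 1663 is a Wednesday.
4409 mod 7 = 6, so 4409 days after a Wednesday is Wednesday + 6 = Tuesday.

Tuesday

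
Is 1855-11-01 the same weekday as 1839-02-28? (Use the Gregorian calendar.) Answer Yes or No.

From Feb 28, 1839 to Nov 1, 1855 is 6090 days.
6090 mod 7 = 0, so they are the same weekday.
(Feb 28, 1839 is a Thursday; Nov 1, 1855 is a Thursday.)

Yes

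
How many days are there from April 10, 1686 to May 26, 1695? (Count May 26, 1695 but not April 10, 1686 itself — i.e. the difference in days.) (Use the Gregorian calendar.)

Apr 10, 1686 → Apr 10, 1687: 365 days.
Apr 10, 1687 → Apr 10, 1688: 366 days (Feb 29, 1688 is in that span).
Apr 10, 1688 → Apr 10, 1689: 365 days.
Apr 10, 1689 → Apr 10, 1690: 365 days.
Apr 10, 1690 → Apr 10, 1691: 365 days.
Apr 10, 1691 → Apr 10, 1692: 366 days (Feb 29, 1692 is in that span).
Apr 10, 1692 → Apr 10, 1693: 365 days.
Apr 10, 1693 → Apr 10, 1694: 365 days.
Apr 10, 1694 → Apr 10, 1695: 365 days.
Apr 10, 1695 → May 10, 1695: 30 days (April has 30).
May 10, 1695 → May 26, 1695: 16 days.
Total: 3333 days.

3333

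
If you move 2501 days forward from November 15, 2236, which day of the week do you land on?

Thursday

Nov 15, 2236 is a Tuesday.
2501 mod 7 = 2, so 2501 days after a Tuesday is Tuesday + 2 = Thursday.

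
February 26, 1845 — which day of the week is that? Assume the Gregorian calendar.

Wednesday

Doomsday rule: the anchor day for the 1800s is Friday. For year 45: 45÷12 = 3 r 9, and 9÷4 = 2, so 3+9+2 = 14.
Friday + 14 ≡ Friday — that's 1845's doomsday.
In February the doomsday date is Feb 28 (1845 is not a leap year).
Feb 26 is 2 days before Feb 28; 2 mod 7 = 2, so Friday − 2 = Wednesday.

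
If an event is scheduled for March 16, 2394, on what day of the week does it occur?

Wednesday

Doomsday rule: the anchor day for the 2300s is Wednesday. For year 94: 94÷12 = 7 r 10, and 10÷4 = 2, so 7+10+2 = 19.
Wednesday + 19 ≡ Monday — that's 2394's doomsday.
In March the doomsday date is Mar 14.
Mar 16 is 2 days after Mar 14; 2 mod 7 = 2, so Monday + 2 = Wednesday.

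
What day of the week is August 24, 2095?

Wednesday

January 1, 2095 is a Saturday.
Jan 1, 2095 → Feb 1, 2095: 31 days (January has 31).
Feb 1, 2095 → Mar 1, 2095: 28 days (February has 28).
Mar 1, 2095 → Apr 1, 2095: 31 days (March has 31).
Apr 1, 2095 → May 1, 2095: 30 days (April has 30).
May 1, 2095 → Jun 1, 2095: 31 days (May has 31).
Jun 1, 2095 → Jul 1, 2095: 30 days (June has 30).
Jul 1, 2095 → Aug 1, 2095: 31 days (July has 31).
Aug 1, 2095 → Aug 24, 2095: 23 days.
Total: 235 days.
235 mod 7 = 4, so Saturday + 4 = Wednesday.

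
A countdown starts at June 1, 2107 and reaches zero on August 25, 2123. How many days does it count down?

5929

Jun 1, 2107 → Jun 1, 2108: 366 days (Feb 29, 2108 is in that span).
Jun 1, 2108 → Jun 1, 2109: 365 days.
Jun 1, 2109 → Jun 1, 2110: 365 days.
Jun 1, 2110 → Jun 1, 2111: 365 days.
Jun 1, 2111 → Jun 1, 2112: 366 days (Feb 29, 2112 is in that span).
Jun 1, 2112 → Jun 1, 2113: 365 days.
Jun 1, 2113 → Jun 1, 2114: 365 days.
Jun 1, 2114 → Jun 1, 2115: 365 days.
Jun 1, 2115 → Jun 1, 2116: 366 days (Feb 29, 2116 is in that span).
Jun 1, 2116 → Jun 1, 2117: 365 days.
Jun 1, 2117 → Jun 1, 2118: 365 days.
Jun 1, 2118 → Jun 1, 2119: 365 days.
Jun 1, 2119 → Jun 1, 2120: 366 days (Feb 29, 2120 is in that span).
Jun 1, 2120 → Jun 1, 2121: 365 days.
Jun 1, 2121 → Jun 1, 2122: 365 days.
Jun 1, 2122 → Jun 1, 2123: 365 days.
Jun 1, 2123 → Jul 1, 2123: 30 days (June has 30).
Jul 1, 2123 → Aug 1, 2123: 31 days (July has 31).
Aug 1, 2123 → Aug 25, 2123: 24 days.
Total: 5929 days.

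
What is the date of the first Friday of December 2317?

December 1, 2317 is a Saturday.
The first Friday is therefore December 7 (6 days later).

December 7, 2317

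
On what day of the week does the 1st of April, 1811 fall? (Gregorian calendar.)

Doomsday rule: the anchor day for the 1800s is Friday. For year 11: 11÷12 = 0 r 11, and 11÷4 = 2, so 0+11+2 = 13.
Friday + 13 ≡ Thursday — that's 1811's doomsday.
In April the doomsday date is Apr 4.
Apr 1 is 3 days before Apr 4; 3 mod 7 = 3, so Thursday − 3 = Monday.

Monday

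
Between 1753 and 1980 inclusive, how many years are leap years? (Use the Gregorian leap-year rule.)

Multiples of 4 in [1753,1980]: 57.
Of those, multiples of 100: 2 (not leap unless ÷400).
Multiples of 400: 0.
Leap years = 57 − 2 + 0 = 55.

55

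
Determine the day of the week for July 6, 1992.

Monday

Doomsday rule: the anchor day for the 1900s is Wednesday. For year 92: 92÷12 = 7 r 8, and 8÷4 = 2, so 7+8+2 = 17.
Wednesday + 17 ≡ Saturday — that's 1992's doomsday.
In July the doomsday date is Jul 11.
Jul 6 is 5 days before Jul 11; 5 mod 7 = 5, so Saturday − 5 = Monday.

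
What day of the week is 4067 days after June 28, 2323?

Thursday

First find the weekday of Jun 28, 2323. Doomsday rule: the anchor day for the 2300s is Wednesday. For year 23: 23÷12 = 1 r 11, and 11÷4 = 2, so 1+11+2 = 14.
Wednesday + 14 ≡ Wednesday — that's 2323's doomsday.
In June the doomsday date is Jun 6.
Jun 28 is 22 days after Jun 6; 22 mod 7 = 1, so Wednesday + 1 = Thursday.
4067 mod 7 = 0, so 4067 days after a Thursday is Thursday + 0 = Thursday.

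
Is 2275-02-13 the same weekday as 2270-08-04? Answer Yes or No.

From Aug 4, 2270 to Feb 13, 2275 is 1654 days.
1654 mod 7 = 2, so they are different weekdays.
(Aug 4, 2270 is a Thursday; Feb 13, 2275 is a Saturday.)

No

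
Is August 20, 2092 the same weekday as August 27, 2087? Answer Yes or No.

Yes

From Aug 27, 2087 to Aug 20, 2092 is 1820 days.
1820 mod 7 = 0, so they are the same weekday.
(Aug 27, 2087 is a Wednesday; Aug 20, 2092 is a Wednesday.)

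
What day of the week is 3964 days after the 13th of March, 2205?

First find the weekday of Mar 13, 2205. Doomsday rule: the anchor day for the 2200s is Friday. For year 05: 5÷12 = 0 r 5, and 5÷4 = 1, so 0+5+1 = 6.
Friday + 6 ≡ Thursday — that's 2205's doomsday.
In March the doomsday date is Mar 14.
Mar 13 is 1 day before Mar 14; 1 mod 7 = 1, so Thursday − 1 = Wednesday.
3964 mod 7 = 2, so 3964 days after a Wednesday is Wednesday + 2 = Friday.

Friday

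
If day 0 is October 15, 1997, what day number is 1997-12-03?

49

Oct 15, 1997 → Nov 15, 1997: 31 days (October has 31).
Nov 15, 1997 → Dec 3, 1997: 18 days.
Total: 49 days.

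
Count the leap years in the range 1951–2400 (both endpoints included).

Multiples of 4 in [1951,2400]: 113.
Of those, multiples of 100: 5 (not leap unless ÷400).
Multiples of 400: 2.
Leap years = 113 − 5 + 2 = 110.

110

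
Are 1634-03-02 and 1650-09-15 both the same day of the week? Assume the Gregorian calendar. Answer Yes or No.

From Mar 2, 1634 to Sep 15, 1650 is 6041 days.
6041 mod 7 = 0, so they are the same weekday.
(Mar 2, 1634 is a Thursday; Sep 15, 1650 is a Thursday.)

Yes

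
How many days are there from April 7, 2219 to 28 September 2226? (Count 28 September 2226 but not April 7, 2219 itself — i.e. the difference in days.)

2731

Apr 7, 2219 → Apr 7, 2220: 366 days (Feb 29, 2220 is in that span).
Apr 7, 2220 → Apr 7, 2221: 365 days.
Apr 7, 2221 → Apr 7, 2222: 365 days.
Apr 7, 2222 → Apr 7, 2223: 365 days.
Apr 7, 2223 → Apr 7, 2224: 366 days (Feb 29, 2224 is in that span).
Apr 7, 2224 → Apr 7, 2225: 365 days.
Apr 7, 2225 → Apr 7, 2226: 365 days.
Apr 7, 2226 → May 7, 2226: 30 days (April has 30).
May 7, 2226 → Jun 7, 2226: 31 days (May has 31).
Jun 7, 2226 → Jul 7, 2226: 30 days (June has 30).
Jul 7, 2226 → Aug 7, 2226: 31 days (July has 31).
Aug 7, 2226 → Sep 7, 2226: 31 days (August has 31).
Sep 7, 2226 → Sep 28, 2226: 21 days.
Total: 2731 days.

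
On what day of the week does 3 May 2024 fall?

January 1, 2024 is a Monday.
Jan 1, 2024 → Feb 1, 2024: 31 days (January has 31).
Feb 1, 2024 → Mar 1, 2024: 29 days (February has 29).
Mar 1, 2024 → Apr 1, 2024: 31 days (March has 31).
Apr 1, 2024 → May 1, 2024: 30 days (April has 30).
May 1, 2024 → May 3, 2024: 2 days.
Total: 123 days.
123 mod 7 = 4, so Monday + 4 = Friday.

Friday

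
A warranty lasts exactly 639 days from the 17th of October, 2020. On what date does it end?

July 18, 2022

+365 (one year) → Oct 17, 2021 (274 left).
Oct has 31 days: +15 → Nov 1, 2021 (259 left).
Nov has 30 days: +30 → Dec 1, 2021 (229 left).
Dec has 31 days: +31 → Jan 1, 2022 (198 left).
Jan has 31 days: +31 → Feb 1, 2022 (167 left).
Feb has 28 days: +28 → Mar 1, 2022 (139 left).
Mar has 31 days: +31 → Apr 1, 2022 (108 left).
Apr has 30 days: +30 → May 1, 2022 (78 left).
May has 31 days: +31 → Jun 1, 2022 (47 left).
Jun has 30 days: +30 → Jul 1, 2022 (17 left).
+17 → Jul 18, 2022.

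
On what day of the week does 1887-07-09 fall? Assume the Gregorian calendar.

January 1, 1887 is a Saturday.
Jan 1, 1887 → Feb 1, 1887: 31 days (January has 31).
Feb 1, 1887 → Mar 1, 1887: 28 days (February has 28).
Mar 1, 1887 → Apr 1, 1887: 31 days (March has 31).
Apr 1, 1887 → May 1, 1887: 30 days (April has 30).
May 1, 1887 → Jun 1, 1887: 31 days (May has 31).
Jun 1, 1887 → Jul 1, 1887: 30 days (June has 30).
Jul 1, 1887 → Jul 9, 1887: 8 days.
Total: 189 days.
189 mod 7 = 0, so Saturday + 0 = Saturday.

Saturday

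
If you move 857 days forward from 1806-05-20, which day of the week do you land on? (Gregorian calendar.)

First find the weekday of May 20, 1806. Doomsday rule: the anchor day for the 1800s is Friday. For year 06: 6÷12 = 0 r 6, and 6÷4 = 1, so 0+6+1 = 7.
Friday + 7 ≡ Friday — that's 1806's doomsday.
In May the doomsday date is May 9.
May 20 is 11 days after May 9; 11 mod 7 = 4, so Friday + 4 = Tuesday.
857 mod 7 = 3, so 857 days after a Tuesday is Tuesday + 3 = Friday.

Friday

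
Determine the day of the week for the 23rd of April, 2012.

Monday

January 1, 2012 is a Sunday.
Jan 1, 2012 → Feb 1, 2012: 31 days (January has 31).
Feb 1, 2012 → Mar 1, 2012: 29 days (February has 29).
Mar 1, 2012 → Apr 1, 2012: 31 days (March has 31).
Apr 1, 2012 → Apr 23, 2012: 22 days.
Total: 113 days.
113 mod 7 = 1, so Sunday + 1 = Monday.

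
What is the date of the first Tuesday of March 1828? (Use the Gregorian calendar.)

March 4, 1828

March 1, 1828 is a Saturday.
The first Tuesday is therefore March 4 (3 days later).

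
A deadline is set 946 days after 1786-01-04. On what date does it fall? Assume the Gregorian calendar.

August 7, 1788

+365 (one year) → Jan 4, 1787 (581 left).
+365 (one year) → Jan 4, 1788 (216 left).
Jan has 31 days: +28 → Feb 1, 1788 (188 left).
Feb has 29 days: +29 → Mar 1, 1788 (159 left).
Mar has 31 days: +31 → Apr 1, 1788 (128 left).
Apr has 30 days: +30 → May 1, 1788 (98 left).
May has 31 days: +31 → Jun 1, 1788 (67 left).
Jun has 30 days: +30 → Jul 1, 1788 (37 left).
Jul has 31 days: +31 → Aug 1, 1788 (6 left).
+6 → Aug 7, 1788.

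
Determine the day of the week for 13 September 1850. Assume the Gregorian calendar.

Friday

January 1, 1850 is a Tuesday.
Jan 1, 1850 → Feb 1, 1850: 31 days (January has 31).
Feb 1, 1850 → Mar 1, 1850: 28 days (February has 28).
Mar 1, 1850 → Apr 1, 1850: 31 days (March has 31).
Apr 1, 1850 → May 1, 1850: 30 days (April has 30).
May 1, 1850 → Jun 1, 1850: 31 days (May has 31).
Jun 1, 1850 → Jul 1, 1850: 30 days (June has 30).
Jul 1, 1850 → Aug 1, 1850: 31 days (July has 31).
Aug 1, 1850 → Sep 1, 1850: 31 days (August has 31).
Sep 1, 1850 → Sep 13, 1850: 12 days.
Total: 255 days.
255 mod 7 = 3, so Tuesday + 3 = Friday.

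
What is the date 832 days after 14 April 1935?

+366 (one year; includes Feb 29, 1936) → Apr 14, 1936 (466 left).
+365 (one year) → Apr 14, 1937 (101 left).
Apr has 30 days: +17 → May 1, 1937 (84 left).
May has 31 days: +31 → Jun 1, 1937 (53 left).
Jun has 30 days: +30 → Jul 1, 1937 (23 left).
+23 → Jul 24, 1937.

July 24, 1937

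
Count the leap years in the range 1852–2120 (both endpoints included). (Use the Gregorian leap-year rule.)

Multiples of 4 in [1852,2120]: 68.
Of those, multiples of 100: 3 (not leap unless ÷400).
Multiples of 400: 1.
Leap years = 68 − 3 + 1 = 66.

66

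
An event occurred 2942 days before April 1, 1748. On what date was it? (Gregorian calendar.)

March 12, 1740

−366 (one year; includes Feb 29, 1748) → Apr 1, 1747 (2576 left).
−365 (one year) → Apr 1, 1746 (2211 left).
−365 (one year) → Apr 1, 1745 (1846 left).
−365 (one year) → Apr 1, 1744 (1481 left).
−366 (one year; includes Feb 29, 1744) → Apr 1, 1743 (1115 left).
−365 (one year) → Apr 1, 1742 (750 left).
−365 (one year) → Apr 1, 1741 (385 left).
−1 → Mar 31, 1741 (end of Mar, 31 days; 384 left).
−31 → Feb 28, 1741 (end of Feb, 28 days; 353 left).
−28 → Jan 31, 1741 (end of Jan, 31 days; 325 left).
−31 → Dec 31, 1740 (end of Dec, 31 days; 294 left).
−31 → Nov 30, 1740 (end of Nov, 30 days; 263 left).
−30 → Oct 31, 1740 (end of Oct, 31 days; 233 left).
−31 → Sep 30, 1740 (end of Sep, 30 days; 202 left).
−30 → Aug 31, 1740 (end of Aug, 31 days; 172 left).
−31 → Jul 31, 1740 (end of Jul, 31 days; 141 left).
−31 → Jun 30, 1740 (end of Jun, 30 days; 110 left).
−30 → May 31, 1740 (end of May, 31 days; 80 left).
−31 → Apr 30, 1740 (end of Apr, 30 days; 49 left).
−30 → Mar 31, 1740 (end of Mar, 31 days; 19 left).
−19 → Mar 12, 1740.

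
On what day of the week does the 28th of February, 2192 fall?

Tuesday

January 1, 2192 is a Sunday.
Jan 1, 2192 → Feb 1, 2192: 31 days (January has 31).
Feb 1, 2192 → Feb 28, 2192: 27 days.
Total: 58 days.
58 mod 7 = 2, so Sunday + 2 = Tuesday.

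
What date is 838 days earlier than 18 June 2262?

−365 (one year) → Jun 18, 2261 (473 left).
−365 (one year) → Jun 18, 2260 (108 left).
−18 → May 31, 2260 (end of May, 31 days; 90 left).
−31 → Apr 30, 2260 (end of Apr, 30 days; 59 left).
−30 → Mar 31, 2260 (end of Mar, 31 days; 29 left).
−29 → Mar 2, 2260.

March 2, 2260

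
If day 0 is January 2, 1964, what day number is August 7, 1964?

Jan 2, 1964 → Feb 2, 1964: 31 days (January has 31).
Feb 2, 1964 → Mar 2, 1964: 29 days (February has 29).
Mar 2, 1964 → Apr 2, 1964: 31 days (March has 31).
Apr 2, 1964 → May 2, 1964: 30 days (April has 30).
May 2, 1964 → Jun 2, 1964: 31 days (May has 31).
Jun 2, 1964 → Jul 2, 1964: 30 days (June has 30).
Jul 2, 1964 → Aug 2, 1964: 31 days (July has 31).
Aug 2, 1964 → Aug 7, 1964: 5 days.
Total: 218 days.

218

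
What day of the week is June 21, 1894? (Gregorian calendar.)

Thursday

Doomsday rule: the anchor day for the 1800s is Friday. For year 94: 94÷12 = 7 r 10, and 10÷4 = 2, so 7+10+2 = 19.
Friday + 19 ≡ Wednesday — that's 1894's doomsday.
In June the doomsday date is Jun 6.
Jun 21 is 15 days after Jun 6; 15 mod 7 = 1, so Wednesday + 1 = Thursday.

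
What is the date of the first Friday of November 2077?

November 5, 2077

November 1, 2077 is a Monday.
The first Friday is therefore November 5 (4 days later).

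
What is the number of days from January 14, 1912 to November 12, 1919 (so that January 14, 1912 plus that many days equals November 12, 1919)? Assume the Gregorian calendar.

Jan 14, 1912 → Jan 14, 1913: 366 days (Feb 29, 1912 is in that span).
Jan 14, 1913 → Jan 14, 1914: 365 days.
Jan 14, 1914 → Jan 14, 1915: 365 days.
Jan 14, 1915 → Jan 14, 1916: 365 days.
Jan 14, 1916 → Jan 14, 1917: 366 days (Feb 29, 1916 is in that span).
Jan 14, 1917 → Jan 14, 1918: 365 days.
Jan 14, 1918 → Jan 14, 1919: 365 days.
Jan 14, 1919 → Feb 14, 1919: 31 days (January has 31).
Feb 14, 1919 → Mar 14, 1919: 28 days (February has 28).
Mar 14, 1919 → Apr 14, 1919: 31 days (March has 31).
Apr 14, 1919 → May 14, 1919: 30 days (April has 30).
May 14, 1919 → Jun 14, 1919: 31 days (May has 31).
Jun 14, 1919 → Jul 14, 1919: 30 days (June has 30).
Jul 14, 1919 → Aug 14, 1919: 31 days (July has 31).
Aug 14, 1919 → Sep 14, 1919: 31 days (August has 31).
Sep 14, 1919 → Oct 14, 1919: 30 days (September has 30).
Oct 14, 1919 → Nov 12, 1919: 29 days.
Total: 2859 days.

2859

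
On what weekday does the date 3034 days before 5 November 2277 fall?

Friday

First find the weekday of Nov 5, 2277. Doomsday rule: the anchor day for the 2200s is Friday. For year 77: 77÷12 = 6 r 5, and 5÷4 = 1, so 6+5+1 = 12.
Friday + 12 ≡ Wednesday — that's 2277's doomsday.
In November the doomsday date is Nov 7.
Nov 5 is 2 days before Nov 7; 2 mod 7 = 2, so Wednesday − 2 = Monday.
3034 mod 7 = 3, so 3034 days before a Monday is Monday − 3 = Friday.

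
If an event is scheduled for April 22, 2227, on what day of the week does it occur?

Doomsday rule: the anchor day for the 2200s is Friday. For year 27: 27÷12 = 2 r 3, and 3÷4 = 0, so 2+3+0 = 5.
Friday + 5 ≡ Wednesday — that's 2227's doomsday.
In April the doomsday date is Apr 4.
Apr 22 is 18 days after Apr 4; 18 mod 7 = 4, so Wednesday + 4 = Sunday.

Sunday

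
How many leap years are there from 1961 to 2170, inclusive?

51

Multiples of 4 in [1961,2170]: 52.
Of those, multiples of 100: 2 (not leap unless ÷400).
Multiples of 400: 1.
Leap years = 52 − 2 + 1 = 51.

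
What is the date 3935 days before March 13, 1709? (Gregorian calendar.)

−365 (one year) → Mar 13, 1708 (3570 left).
−366 (one year; includes Feb 29, 1708) → Mar 13, 1707 (3204 left).
−365 (one year) → Mar 13, 1706 (2839 left).
−365 (one year) → Mar 13, 1705 (2474 left).
−365 (one year) → Mar 13, 1704 (2109 left).
−366 (one year; includes Feb 29, 1704) → Mar 13, 1703 (1743 left).
−365 (one year) → Mar 13, 1702 (1378 left).
−365 (one year) → Mar 13, 1701 (1013 left).
−365 (one year) → Mar 13, 1700 (648 left).
−365 (one year) → Mar 13, 1699 (283 left).
−13 → Feb 28, 1699 (end of Feb, 28 days; 270 left).
−28 → Jan 31, 1699 (end of Jan, 31 days; 242 left).
−31 → Dec 31, 1698 (end of Dec, 31 days; 211 left).
−31 → Nov 30, 1698 (end of Nov, 30 days; 180 left).
−30 → Oct 31, 1698 (end of Oct, 31 days; 150 left).
−31 → Sep 30, 1698 (end of Sep, 30 days; 119 left).
−30 → Aug 31, 1698 (end of Aug, 31 days; 89 left).
−31 → Jul 31, 1698 (end of Jul, 31 days; 58 left).
−31 → Jun 30, 1698 (end of Jun, 30 days; 27 left).
−27 → Jun 3, 1698.

June 3, 1698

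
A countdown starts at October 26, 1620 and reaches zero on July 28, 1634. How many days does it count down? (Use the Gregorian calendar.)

Oct 26, 1620 → Oct 26, 1621: 365 days.
Oct 26, 1621 → Oct 26, 1622: 365 days.
Oct 26, 1622 → Oct 26, 1623: 365 days.
Oct 26, 1623 → Oct 26, 1624: 366 days (Feb 29, 1624 is in that span).
Oct 26, 1624 → Oct 26, 1625: 365 days.
Oct 26, 1625 → Oct 26, 1626: 365 days.
Oct 26, 1626 → Oct 26, 1627: 365 days.
Oct 26, 1627 → Oct 26, 1628: 366 days (Feb 29, 1628 is in that span).
Oct 26, 1628 → Oct 26, 1629: 365 days.
Oct 26, 1629 → Oct 26, 1630: 365 days.
Oct 26, 1630 → Oct 26, 1631: 365 days.
Oct 26, 1631 → Oct 26, 1632: 366 days (Feb 29, 1632 is in that span).
Oct 26, 1632 → Oct 26, 1633: 365 days.
Oct 26, 1633 → Nov 26, 1633: 31 days (October has 31).
Nov 26, 1633 → Dec 26, 1633: 30 days (November has 30).
Dec 26, 1633 → Jan 26, 1634: 31 days (December has 31).
Jan 26, 1634 → Feb 26, 1634: 31 days (January has 31).
Feb 26, 1634 → Mar 26, 1634: 28 days (February has 28).
Mar 26, 1634 → Apr 26, 1634: 31 days (March has 31).
Apr 26, 1634 → May 26, 1634: 30 days (April has 30).
May 26, 1634 → Jun 26, 1634: 31 days (May has 31).
Jun 26, 1634 → Jul 26, 1634: 30 days (June has 30).
Jul 26, 1634 → Jul 28, 1634: 2 days.
Total: 5023 days.

5023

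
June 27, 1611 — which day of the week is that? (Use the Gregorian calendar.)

Doomsday rule: the anchor day for the 1600s is Tuesday. For year 11: 11÷12 = 0 r 11, and 11÷4 = 2, so 0+11+2 = 13.
Tuesday + 13 ≡ Monday — that's 1611's doomsday.
In June the doomsday date is Jun 6.
Jun 27 is 21 days after Jun 6; 21 mod 7 = 0, so Monday + 0 = Monday.

Monday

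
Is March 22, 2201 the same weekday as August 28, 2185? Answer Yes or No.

Yes

From Aug 28, 2185 to Mar 22, 2201 is 5684 days.
5684 mod 7 = 0, so they are the same weekday.
(Aug 28, 2185 is a Sunday; Mar 22, 2201 is a Sunday.)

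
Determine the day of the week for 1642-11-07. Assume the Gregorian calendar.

Doomsday rule: the anchor day for the 1600s is Tuesday. For year 42: 42÷12 = 3 r 6, and 6÷4 = 1, so 3+6+1 = 10.
Tuesday + 10 ≡ Friday — that's 1642's doomsday.
In November the doomsday date is Nov 7.
Nov 7 is the doomsday itself: Friday.

Friday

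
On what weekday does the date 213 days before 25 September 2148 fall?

Sep 25, 2148 is a Wednesday.
213 mod 7 = 3, so 213 days before a Wednesday is Wednesday − 3 = Sunday.

Sunday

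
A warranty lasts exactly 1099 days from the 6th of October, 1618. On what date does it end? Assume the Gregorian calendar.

October 9, 1621

+365 (one year) → Oct 6, 1619 (734 left).
+366 (one year; includes Feb 29, 1620) → Oct 6, 1620 (368 left).
Oct has 31 days: +26 → Nov 1, 1620 (342 left).
Nov has 30 days: +30 → Dec 1, 1620 (312 left).
Dec has 31 days: +31 → Jan 1, 1621 (281 left).
Jan has 31 days: +31 → Feb 1, 1621 (250 left).
Feb has 28 days: +28 → Mar 1, 1621 (222 left).
Mar has 31 days: +31 → Apr 1, 1621 (191 left).
Apr has 30 days: +30 → May 1, 1621 (161 left).
May has 31 days: +31 → Jun 1, 1621 (130 left).
Jun has 30 days: +30 → Jul 1, 1621 (100 left).
Jul has 31 days: +31 → Aug 1, 1621 (69 left).
Aug has 31 days: +31 → Sep 1, 1621 (38 left).
Sep has 30 days: +30 → Oct 1, 1621 (8 left).
+8 → Oct 9, 1621.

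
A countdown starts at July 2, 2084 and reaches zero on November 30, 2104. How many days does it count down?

7455

Jul 2, 2084 → Jul 2, 2085: 365 days.
Jul 2, 2085 → Jul 2, 2086: 365 days.
Jul 2, 2086 → Jul 2, 2087: 365 days.
Jul 2, 2087 → Jul 2, 2088: 366 days (Feb 29, 2088 is in that span).
Jul 2, 2088 → Jul 2, 2089: 365 days.
Jul 2, 2089 → Jul 2, 2090: 365 days.
Jul 2, 2090 → Jul 2, 2091: 365 days.
Jul 2, 2091 → Jul 2, 2092: 366 days (Feb 29, 2092 is in that span).
Jul 2, 2092 → Jul 2, 2093: 365 days.
Jul 2, 2093 → Jul 2, 2094: 365 days.
Jul 2, 2094 → Jul 2, 2095: 365 days.
Jul 2, 2095 → Jul 2, 2096: 366 days (Feb 29, 2096 is in that span).
Jul 2, 2096 → Jul 2, 2097: 365 days.
Jul 2, 2097 → Jul 2, 2098: 365 days.
Jul 2, 2098 → Jul 2, 2099: 365 days.
Jul 2, 2099 → Jul 2, 2100: 365 days.
Jul 2, 2100 → Jul 2, 2101: 365 days.
Jul 2, 2101 → Jul 2, 2102: 365 days.
Jul 2, 2102 → Jul 2, 2103: 365 days.
Jul 2, 2103 → Jul 2, 2104: 366 days (Feb 29, 2104 is in that span).
Jul 2, 2104 → Aug 2, 2104: 31 days (July has 31).
Aug 2, 2104 → Sep 2, 2104: 31 days (August has 31).
Sep 2, 2104 → Oct 2, 2104: 30 days (September has 30).
Oct 2, 2104 → Nov 2, 2104: 31 days (October has 31).
Nov 2, 2104 → Nov 30, 2104: 28 days.
Total: 7455 days.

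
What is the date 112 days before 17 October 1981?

−17 → Sep 30, 1981 (end of Sep, 30 days; 95 left).
−30 → Aug 31, 1981 (end of Aug, 31 days; 65 left).
−31 → Jul 31, 1981 (end of Jul, 31 days; 34 left).
−31 → Jun 30, 1981 (end of Jun, 30 days; 3 left).
−3 → Jun 27, 1981.

June 27, 1981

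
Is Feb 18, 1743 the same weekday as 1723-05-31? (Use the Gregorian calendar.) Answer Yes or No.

Yes

From May 31, 1723 to Feb 18, 1743 is 7203 days.
7203 mod 7 = 0, so they are the same weekday.
(May 31, 1723 is a Monday; Feb 18, 1743 is a Monday.)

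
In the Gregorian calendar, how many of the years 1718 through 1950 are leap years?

56

Multiples of 4 in [1718,1950]: 58.
Of those, multiples of 100: 2 (not leap unless ÷400).
Multiples of 400: 0.
Leap years = 58 − 2 + 0 = 56.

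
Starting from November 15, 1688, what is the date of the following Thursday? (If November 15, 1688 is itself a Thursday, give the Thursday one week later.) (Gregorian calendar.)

Nov 15, 1688 is a Monday.
From Monday to the next Thursday is 3 days.
Nov 15, 1688 + 3 = Nov 18, 1688.

November 18, 1688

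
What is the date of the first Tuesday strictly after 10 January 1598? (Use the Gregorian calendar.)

Jan 10, 1598 is a Saturday.
From Saturday to the next Tuesday is 3 days.
Jan 10, 1598 + 3 = Jan 13, 1598.

January 13, 1598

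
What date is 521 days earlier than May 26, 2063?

−365 (one year) → May 26, 2062 (156 left).
−26 → Apr 30, 2062 (end of Apr, 30 days; 130 left).
−30 → Mar 31, 2062 (end of Mar, 31 days; 100 left).
−31 → Feb 28, 2062 (end of Feb, 28 days; 69 left).
−28 → Jan 31, 2062 (end of Jan, 31 days; 41 left).
−31 → Dec 31, 2061 (end of Dec, 31 days; 10 left).
−10 → Dec 21, 2061.

December 21, 2061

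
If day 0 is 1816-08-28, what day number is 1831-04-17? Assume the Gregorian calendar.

5345

Aug 28, 1816 → Aug 28, 1817: 365 days.
Aug 28, 1817 → Aug 28, 1818: 365 days.
Aug 28, 1818 → Aug 28, 1819: 365 days.
Aug 28, 1819 → Aug 28, 1820: 366 days (Feb 29, 1820 is in that span).
Aug 28, 1820 → Aug 28, 1821: 365 days.
Aug 28, 1821 → Aug 28, 1822: 365 days.
Aug 28, 1822 → Aug 28, 1823: 365 days.
Aug 28, 1823 → Aug 28, 1824: 366 days (Feb 29, 1824 is in that span).
Aug 28, 1824 → Aug 28, 1825: 365 days.
Aug 28, 1825 → Aug 28, 1826: 365 days.
Aug 28, 1826 → Aug 28, 1827: 365 days.
Aug 28, 1827 → Aug 28, 1828: 366 days (Feb 29, 1828 is in that span).
Aug 28, 1828 → Aug 28, 1829: 365 days.
Aug 28, 1829 → Aug 28, 1830: 365 days.
Aug 28, 1830 → Sep 28, 1830: 31 days (August has 31).
Sep 28, 1830 → Oct 28, 1830: 30 days (September has 30).
Oct 28, 1830 → Nov 28, 1830: 31 days (October has 31).
Nov 28, 1830 → Dec 28, 1830: 30 days (November has 30).
Dec 28, 1830 → Jan 28, 1831: 31 days (December has 31).
Jan 28, 1831 → Feb 28, 1831: 31 days (January has 31).
Feb 28, 1831 → Mar 28, 1831: 28 days (February has 28).
Mar 28, 1831 → Apr 17, 1831: 20 days.
Total: 5345 days.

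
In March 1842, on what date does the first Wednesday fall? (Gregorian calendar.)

March 1, 1842 is a Tuesday.
The first Wednesday is therefore March 2 (1 days later).

March 2, 1842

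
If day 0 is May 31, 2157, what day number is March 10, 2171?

5031

May 31, 2157 → May 31, 2158: 365 days.
May 31, 2158 → May 31, 2159: 365 days.
May 31, 2159 → May 31, 2160: 366 days (Feb 29, 2160 is in that span).
May 31, 2160 → May 31, 2161: 365 days.
May 31, 2161 → May 31, 2162: 365 days.
May 31, 2162 → May 31, 2163: 365 days.
May 31, 2163 → May 31, 2164: 366 days (Feb 29, 2164 is in that span).
May 31, 2164 → May 31, 2165: 365 days.
May 31, 2165 → May 31, 2166: 365 days.
May 31, 2166 → May 31, 2167: 365 days.
May 31, 2167 → May 31, 2168: 366 days (Feb 29, 2168 is in that span).
May 31, 2168 → May 31, 2169: 365 days.
May 31, 2169 → May 31, 2170: 365 days.
May 31, 2170 → Jun 30, 2170: 30 days (May has 31).
Jun 30, 2170 → Jul 30, 2170: 30 days (June has 30).
Jul 30, 2170 → Aug 30, 2170: 31 days (July has 31).
Aug 30, 2170 → Sep 30, 2170: 31 days (August has 31).
Sep 30, 2170 → Oct 30, 2170: 30 days (September has 30).
Oct 30, 2170 → Nov 30, 2170: 31 days (October has 31).
Nov 30, 2170 → Dec 30, 2170: 30 days (November has 30).
Dec 30, 2170 → Jan 30, 2171: 31 days (December has 31).
Jan 30, 2171 → Feb 28, 2171: 29 days (January has 31).
Feb 28, 2171 → Mar 10, 2171: 10 days.
Total: 5031 days.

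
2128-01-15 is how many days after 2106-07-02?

Jul 2, 2106 → Jul 2, 2107: 365 days.
Jul 2, 2107 → Jul 2, 2108: 366 days (Feb 29, 2108 is in that span).
Jul 2, 2108 → Jul 2, 2109: 365 days.
Jul 2, 2109 → Jul 2, 2110: 365 days.
Jul 2, 2110 → Jul 2, 2111: 365 days.
Jul 2, 2111 → Jul 2, 2112: 366 days (Feb 29, 2112 is in that span).
Jul 2, 2112 → Jul 2, 2113: 365 days.
Jul 2, 2113 → Jul 2, 2114: 365 days.
Jul 2, 2114 → Jul 2, 2115: 365 days.
Jul 2, 2115 → Jul 2, 2116: 366 days (Feb 29, 2116 is in that span).
Jul 2, 2116 → Jul 2, 2117: 365 days.
Jul 2, 2117 → Jul 2, 2118: 365 days.
Jul 2, 2118 → Jul 2, 2119: 365 days.
Jul 2, 2119 → Jul 2, 2120: 366 days (Feb 29, 2120 is in that span).
Jul 2, 2120 → Jul 2, 2121: 365 days.
Jul 2, 2121 → Jul 2, 2122: 365 days.
Jul 2, 2122 → Jul 2, 2123: 365 days.
Jul 2, 2123 → Jul 2, 2124: 366 days (Feb 29, 2124 is in that span).
Jul 2, 2124 → Jul 2, 2125: 365 days.
Jul 2, 2125 → Jul 2, 2126: 365 days.
Jul 2, 2126 → Jul 2, 2127: 365 days.
Jul 2, 2127 → Aug 2, 2127: 31 days (July has 31).
Aug 2, 2127 → Sep 2, 2127: 31 days (August has 31).
Sep 2, 2127 → Oct 2, 2127: 30 days (September has 30).
Oct 2, 2127 → Nov 2, 2127: 31 days (October has 31).
Nov 2, 2127 → Dec 2, 2127: 30 days (November has 30).
Dec 2, 2127 → Jan 2, 2128: 31 days (December has 31).
Jan 2, 2128 → Jan 15, 2128: 13 days.
Total: 7867 days.

7867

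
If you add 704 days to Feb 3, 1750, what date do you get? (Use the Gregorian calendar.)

January 8, 1752

+365 (one year) → Feb 3, 1751 (339 left).
Feb has 28 days: +26 → Mar 1, 1751 (313 left).
Mar has 31 days: +31 → Apr 1, 1751 (282 left).
Apr has 30 days: +30 → May 1, 1751 (252 left).
May has 31 days: +31 → Jun 1, 1751 (221 left).
Jun has 30 days: +30 → Jul 1, 1751 (191 left).
Jul has 31 days: +31 → Aug 1, 1751 (160 left).
Aug has 31 days: +31 → Sep 1, 1751 (129 left).
Sep has 30 days: +30 → Oct 1, 1751 (99 left).
Oct has 31 days: +31 → Nov 1, 1751 (68 left).
Nov has 30 days: +30 → Dec 1, 1751 (38 left).
Dec has 31 days: +31 → Jan 1, 1752 (7 left).
+7 → Jan 8, 1752.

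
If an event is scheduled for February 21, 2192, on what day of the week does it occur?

Doomsday rule: the anchor day for the 2100s is Sunday. For year 92: 92÷12 = 7 r 8, and 8÷4 = 2, so 7+8+2 = 17.
Sunday + 17 ≡ Wednesday — that's 2192's doomsday.
In February the doomsday date is Feb 29 (2192 is a leap year (divisible by 4)).
Feb 21 is 8 days before Feb 29; 8 mod 7 = 1, so Wednesday − 1 = Tuesday.

Tuesday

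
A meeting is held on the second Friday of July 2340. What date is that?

July 1, 2340 is a Monday.
The first Friday is therefore July 5 (4 days later).
The second Friday is 5 + 1×7 = July 12.

July 12, 2340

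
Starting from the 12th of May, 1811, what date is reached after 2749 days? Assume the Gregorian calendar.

November 20, 1818

+366 (one year; includes Feb 29, 1812) → May 12, 1812 (2383 left).
+365 (one year) → May 12, 1813 (2018 left).
+365 (one year) → May 12, 1814 (1653 left).
+365 (one year) → May 12, 1815 (1288 left).
+366 (one year; includes Feb 29, 1816) → May 12, 1816 (922 left).
+365 (one year) → May 12, 1817 (557 left).
+365 (one year) → May 12, 1818 (192 left).
May has 31 days: +20 → Jun 1, 1818 (172 left).
Jun has 30 days: +30 → Jul 1, 1818 (142 left).
Jul has 31 days: +31 → Aug 1, 1818 (111 left).
Aug has 31 days: +31 → Sep 1, 1818 (80 left).
Sep has 30 days: +30 → Oct 1, 1818 (50 left).
Oct has 31 days: +31 → Nov 1, 1818 (19 left).
+19 → Nov 20, 1818.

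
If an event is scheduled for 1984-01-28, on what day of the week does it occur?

January 1, 1984 is a Sunday.
Jan 1, 1984 → Jan 28, 1984: 27 days.
Total: 27 days.
27 mod 7 = 6, so Sunday + 6 = Saturday.

Saturday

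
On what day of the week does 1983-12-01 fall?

Doomsday rule: the anchor day for the 1900s is Wednesday. For year 83: 83÷12 = 6 r 11, and 11÷4 = 2, so 6+11+2 = 19.
Wednesday + 19 ≡ Monday — that's 1983's doomsday.
In December the doomsday date is Dec 12.
Dec 1 is 11 days before Dec 12; 11 mod 7 = 4, so Monday − 4 = Thursday.

Thursday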